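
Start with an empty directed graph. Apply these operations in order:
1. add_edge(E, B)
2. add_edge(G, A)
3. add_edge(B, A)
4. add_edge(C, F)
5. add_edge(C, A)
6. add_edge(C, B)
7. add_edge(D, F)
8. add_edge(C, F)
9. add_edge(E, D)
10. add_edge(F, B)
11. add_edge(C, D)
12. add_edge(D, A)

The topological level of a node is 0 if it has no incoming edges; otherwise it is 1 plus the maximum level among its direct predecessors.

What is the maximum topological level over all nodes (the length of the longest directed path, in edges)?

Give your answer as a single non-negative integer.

Answer: 4

Derivation:
Op 1: add_edge(E, B). Edges now: 1
Op 2: add_edge(G, A). Edges now: 2
Op 3: add_edge(B, A). Edges now: 3
Op 4: add_edge(C, F). Edges now: 4
Op 5: add_edge(C, A). Edges now: 5
Op 6: add_edge(C, B). Edges now: 6
Op 7: add_edge(D, F). Edges now: 7
Op 8: add_edge(C, F) (duplicate, no change). Edges now: 7
Op 9: add_edge(E, D). Edges now: 8
Op 10: add_edge(F, B). Edges now: 9
Op 11: add_edge(C, D). Edges now: 10
Op 12: add_edge(D, A). Edges now: 11
Compute levels (Kahn BFS):
  sources (in-degree 0): C, E, G
  process C: level=0
    C->A: in-degree(A)=3, level(A)>=1
    C->B: in-degree(B)=2, level(B)>=1
    C->D: in-degree(D)=1, level(D)>=1
    C->F: in-degree(F)=1, level(F)>=1
  process E: level=0
    E->B: in-degree(B)=1, level(B)>=1
    E->D: in-degree(D)=0, level(D)=1, enqueue
  process G: level=0
    G->A: in-degree(A)=2, level(A)>=1
  process D: level=1
    D->A: in-degree(A)=1, level(A)>=2
    D->F: in-degree(F)=0, level(F)=2, enqueue
  process F: level=2
    F->B: in-degree(B)=0, level(B)=3, enqueue
  process B: level=3
    B->A: in-degree(A)=0, level(A)=4, enqueue
  process A: level=4
All levels: A:4, B:3, C:0, D:1, E:0, F:2, G:0
max level = 4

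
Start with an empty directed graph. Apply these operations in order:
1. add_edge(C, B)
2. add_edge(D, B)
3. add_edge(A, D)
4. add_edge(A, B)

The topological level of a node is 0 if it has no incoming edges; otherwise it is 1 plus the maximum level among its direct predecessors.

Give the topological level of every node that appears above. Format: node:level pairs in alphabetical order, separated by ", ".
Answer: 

Op 1: add_edge(C, B). Edges now: 1
Op 2: add_edge(D, B). Edges now: 2
Op 3: add_edge(A, D). Edges now: 3
Op 4: add_edge(A, B). Edges now: 4
Compute levels (Kahn BFS):
  sources (in-degree 0): A, C
  process A: level=0
    A->B: in-degree(B)=2, level(B)>=1
    A->D: in-degree(D)=0, level(D)=1, enqueue
  process C: level=0
    C->B: in-degree(B)=1, level(B)>=1
  process D: level=1
    D->B: in-degree(B)=0, level(B)=2, enqueue
  process B: level=2
All levels: A:0, B:2, C:0, D:1

Answer: A:0, B:2, C:0, D:1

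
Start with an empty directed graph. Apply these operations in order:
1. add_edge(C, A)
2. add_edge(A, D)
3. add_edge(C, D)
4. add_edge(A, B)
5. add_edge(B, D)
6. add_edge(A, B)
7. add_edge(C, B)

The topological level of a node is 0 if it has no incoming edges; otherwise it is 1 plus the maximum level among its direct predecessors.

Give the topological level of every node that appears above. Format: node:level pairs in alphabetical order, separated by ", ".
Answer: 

Answer: A:1, B:2, C:0, D:3

Derivation:
Op 1: add_edge(C, A). Edges now: 1
Op 2: add_edge(A, D). Edges now: 2
Op 3: add_edge(C, D). Edges now: 3
Op 4: add_edge(A, B). Edges now: 4
Op 5: add_edge(B, D). Edges now: 5
Op 6: add_edge(A, B) (duplicate, no change). Edges now: 5
Op 7: add_edge(C, B). Edges now: 6
Compute levels (Kahn BFS):
  sources (in-degree 0): C
  process C: level=0
    C->A: in-degree(A)=0, level(A)=1, enqueue
    C->B: in-degree(B)=1, level(B)>=1
    C->D: in-degree(D)=2, level(D)>=1
  process A: level=1
    A->B: in-degree(B)=0, level(B)=2, enqueue
    A->D: in-degree(D)=1, level(D)>=2
  process B: level=2
    B->D: in-degree(D)=0, level(D)=3, enqueue
  process D: level=3
All levels: A:1, B:2, C:0, D:3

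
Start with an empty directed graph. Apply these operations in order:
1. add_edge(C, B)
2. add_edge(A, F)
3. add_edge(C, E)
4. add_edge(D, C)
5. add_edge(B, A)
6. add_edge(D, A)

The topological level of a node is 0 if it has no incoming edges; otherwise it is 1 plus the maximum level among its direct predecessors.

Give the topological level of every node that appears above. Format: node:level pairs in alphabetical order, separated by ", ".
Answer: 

Answer: A:3, B:2, C:1, D:0, E:2, F:4

Derivation:
Op 1: add_edge(C, B). Edges now: 1
Op 2: add_edge(A, F). Edges now: 2
Op 3: add_edge(C, E). Edges now: 3
Op 4: add_edge(D, C). Edges now: 4
Op 5: add_edge(B, A). Edges now: 5
Op 6: add_edge(D, A). Edges now: 6
Compute levels (Kahn BFS):
  sources (in-degree 0): D
  process D: level=0
    D->A: in-degree(A)=1, level(A)>=1
    D->C: in-degree(C)=0, level(C)=1, enqueue
  process C: level=1
    C->B: in-degree(B)=0, level(B)=2, enqueue
    C->E: in-degree(E)=0, level(E)=2, enqueue
  process B: level=2
    B->A: in-degree(A)=0, level(A)=3, enqueue
  process E: level=2
  process A: level=3
    A->F: in-degree(F)=0, level(F)=4, enqueue
  process F: level=4
All levels: A:3, B:2, C:1, D:0, E:2, F:4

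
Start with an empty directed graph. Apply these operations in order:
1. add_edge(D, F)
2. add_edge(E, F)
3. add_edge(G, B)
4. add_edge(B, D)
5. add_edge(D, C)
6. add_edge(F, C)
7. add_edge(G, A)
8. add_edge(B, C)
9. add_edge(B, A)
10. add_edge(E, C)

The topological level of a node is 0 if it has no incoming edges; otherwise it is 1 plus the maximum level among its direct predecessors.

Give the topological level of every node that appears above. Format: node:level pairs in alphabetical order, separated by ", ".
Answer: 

Answer: A:2, B:1, C:4, D:2, E:0, F:3, G:0

Derivation:
Op 1: add_edge(D, F). Edges now: 1
Op 2: add_edge(E, F). Edges now: 2
Op 3: add_edge(G, B). Edges now: 3
Op 4: add_edge(B, D). Edges now: 4
Op 5: add_edge(D, C). Edges now: 5
Op 6: add_edge(F, C). Edges now: 6
Op 7: add_edge(G, A). Edges now: 7
Op 8: add_edge(B, C). Edges now: 8
Op 9: add_edge(B, A). Edges now: 9
Op 10: add_edge(E, C). Edges now: 10
Compute levels (Kahn BFS):
  sources (in-degree 0): E, G
  process E: level=0
    E->C: in-degree(C)=3, level(C)>=1
    E->F: in-degree(F)=1, level(F)>=1
  process G: level=0
    G->A: in-degree(A)=1, level(A)>=1
    G->B: in-degree(B)=0, level(B)=1, enqueue
  process B: level=1
    B->A: in-degree(A)=0, level(A)=2, enqueue
    B->C: in-degree(C)=2, level(C)>=2
    B->D: in-degree(D)=0, level(D)=2, enqueue
  process A: level=2
  process D: level=2
    D->C: in-degree(C)=1, level(C)>=3
    D->F: in-degree(F)=0, level(F)=3, enqueue
  process F: level=3
    F->C: in-degree(C)=0, level(C)=4, enqueue
  process C: level=4
All levels: A:2, B:1, C:4, D:2, E:0, F:3, G:0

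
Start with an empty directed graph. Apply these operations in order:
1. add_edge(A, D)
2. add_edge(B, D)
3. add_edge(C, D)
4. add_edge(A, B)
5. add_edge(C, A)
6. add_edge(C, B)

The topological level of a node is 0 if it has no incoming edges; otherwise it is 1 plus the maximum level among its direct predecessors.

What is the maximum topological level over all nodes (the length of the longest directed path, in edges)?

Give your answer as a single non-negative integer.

Op 1: add_edge(A, D). Edges now: 1
Op 2: add_edge(B, D). Edges now: 2
Op 3: add_edge(C, D). Edges now: 3
Op 4: add_edge(A, B). Edges now: 4
Op 5: add_edge(C, A). Edges now: 5
Op 6: add_edge(C, B). Edges now: 6
Compute levels (Kahn BFS):
  sources (in-degree 0): C
  process C: level=0
    C->A: in-degree(A)=0, level(A)=1, enqueue
    C->B: in-degree(B)=1, level(B)>=1
    C->D: in-degree(D)=2, level(D)>=1
  process A: level=1
    A->B: in-degree(B)=0, level(B)=2, enqueue
    A->D: in-degree(D)=1, level(D)>=2
  process B: level=2
    B->D: in-degree(D)=0, level(D)=3, enqueue
  process D: level=3
All levels: A:1, B:2, C:0, D:3
max level = 3

Answer: 3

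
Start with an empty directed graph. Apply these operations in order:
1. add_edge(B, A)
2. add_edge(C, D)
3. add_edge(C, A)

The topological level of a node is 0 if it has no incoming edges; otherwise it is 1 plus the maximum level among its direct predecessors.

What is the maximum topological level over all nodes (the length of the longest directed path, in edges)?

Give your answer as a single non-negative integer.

Answer: 1

Derivation:
Op 1: add_edge(B, A). Edges now: 1
Op 2: add_edge(C, D). Edges now: 2
Op 3: add_edge(C, A). Edges now: 3
Compute levels (Kahn BFS):
  sources (in-degree 0): B, C
  process B: level=0
    B->A: in-degree(A)=1, level(A)>=1
  process C: level=0
    C->A: in-degree(A)=0, level(A)=1, enqueue
    C->D: in-degree(D)=0, level(D)=1, enqueue
  process A: level=1
  process D: level=1
All levels: A:1, B:0, C:0, D:1
max level = 1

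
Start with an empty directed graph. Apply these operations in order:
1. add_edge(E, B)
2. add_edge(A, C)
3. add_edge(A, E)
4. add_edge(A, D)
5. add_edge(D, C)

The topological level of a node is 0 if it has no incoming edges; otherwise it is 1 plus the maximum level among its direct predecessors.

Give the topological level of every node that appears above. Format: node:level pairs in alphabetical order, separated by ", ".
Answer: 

Op 1: add_edge(E, B). Edges now: 1
Op 2: add_edge(A, C). Edges now: 2
Op 3: add_edge(A, E). Edges now: 3
Op 4: add_edge(A, D). Edges now: 4
Op 5: add_edge(D, C). Edges now: 5
Compute levels (Kahn BFS):
  sources (in-degree 0): A
  process A: level=0
    A->C: in-degree(C)=1, level(C)>=1
    A->D: in-degree(D)=0, level(D)=1, enqueue
    A->E: in-degree(E)=0, level(E)=1, enqueue
  process D: level=1
    D->C: in-degree(C)=0, level(C)=2, enqueue
  process E: level=1
    E->B: in-degree(B)=0, level(B)=2, enqueue
  process C: level=2
  process B: level=2
All levels: A:0, B:2, C:2, D:1, E:1

Answer: A:0, B:2, C:2, D:1, E:1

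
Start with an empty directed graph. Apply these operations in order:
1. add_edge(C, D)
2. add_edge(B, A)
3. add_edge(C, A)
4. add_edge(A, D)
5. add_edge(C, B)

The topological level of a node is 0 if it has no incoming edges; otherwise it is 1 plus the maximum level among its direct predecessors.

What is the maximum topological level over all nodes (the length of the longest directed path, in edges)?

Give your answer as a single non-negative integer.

Op 1: add_edge(C, D). Edges now: 1
Op 2: add_edge(B, A). Edges now: 2
Op 3: add_edge(C, A). Edges now: 3
Op 4: add_edge(A, D). Edges now: 4
Op 5: add_edge(C, B). Edges now: 5
Compute levels (Kahn BFS):
  sources (in-degree 0): C
  process C: level=0
    C->A: in-degree(A)=1, level(A)>=1
    C->B: in-degree(B)=0, level(B)=1, enqueue
    C->D: in-degree(D)=1, level(D)>=1
  process B: level=1
    B->A: in-degree(A)=0, level(A)=2, enqueue
  process A: level=2
    A->D: in-degree(D)=0, level(D)=3, enqueue
  process D: level=3
All levels: A:2, B:1, C:0, D:3
max level = 3

Answer: 3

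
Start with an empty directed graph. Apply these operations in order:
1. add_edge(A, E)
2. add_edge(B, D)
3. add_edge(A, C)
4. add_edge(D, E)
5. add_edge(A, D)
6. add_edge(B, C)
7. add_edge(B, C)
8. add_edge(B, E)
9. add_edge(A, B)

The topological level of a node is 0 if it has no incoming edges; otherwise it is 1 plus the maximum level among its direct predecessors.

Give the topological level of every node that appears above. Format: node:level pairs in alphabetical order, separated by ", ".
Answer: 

Op 1: add_edge(A, E). Edges now: 1
Op 2: add_edge(B, D). Edges now: 2
Op 3: add_edge(A, C). Edges now: 3
Op 4: add_edge(D, E). Edges now: 4
Op 5: add_edge(A, D). Edges now: 5
Op 6: add_edge(B, C). Edges now: 6
Op 7: add_edge(B, C) (duplicate, no change). Edges now: 6
Op 8: add_edge(B, E). Edges now: 7
Op 9: add_edge(A, B). Edges now: 8
Compute levels (Kahn BFS):
  sources (in-degree 0): A
  process A: level=0
    A->B: in-degree(B)=0, level(B)=1, enqueue
    A->C: in-degree(C)=1, level(C)>=1
    A->D: in-degree(D)=1, level(D)>=1
    A->E: in-degree(E)=2, level(E)>=1
  process B: level=1
    B->C: in-degree(C)=0, level(C)=2, enqueue
    B->D: in-degree(D)=0, level(D)=2, enqueue
    B->E: in-degree(E)=1, level(E)>=2
  process C: level=2
  process D: level=2
    D->E: in-degree(E)=0, level(E)=3, enqueue
  process E: level=3
All levels: A:0, B:1, C:2, D:2, E:3

Answer: A:0, B:1, C:2, D:2, E:3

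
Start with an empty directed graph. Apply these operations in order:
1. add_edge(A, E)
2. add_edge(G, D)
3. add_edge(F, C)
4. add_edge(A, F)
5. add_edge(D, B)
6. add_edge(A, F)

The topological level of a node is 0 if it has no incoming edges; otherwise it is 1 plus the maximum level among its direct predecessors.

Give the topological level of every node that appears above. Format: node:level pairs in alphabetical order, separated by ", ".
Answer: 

Op 1: add_edge(A, E). Edges now: 1
Op 2: add_edge(G, D). Edges now: 2
Op 3: add_edge(F, C). Edges now: 3
Op 4: add_edge(A, F). Edges now: 4
Op 5: add_edge(D, B). Edges now: 5
Op 6: add_edge(A, F) (duplicate, no change). Edges now: 5
Compute levels (Kahn BFS):
  sources (in-degree 0): A, G
  process A: level=0
    A->E: in-degree(E)=0, level(E)=1, enqueue
    A->F: in-degree(F)=0, level(F)=1, enqueue
  process G: level=0
    G->D: in-degree(D)=0, level(D)=1, enqueue
  process E: level=1
  process F: level=1
    F->C: in-degree(C)=0, level(C)=2, enqueue
  process D: level=1
    D->B: in-degree(B)=0, level(B)=2, enqueue
  process C: level=2
  process B: level=2
All levels: A:0, B:2, C:2, D:1, E:1, F:1, G:0

Answer: A:0, B:2, C:2, D:1, E:1, F:1, G:0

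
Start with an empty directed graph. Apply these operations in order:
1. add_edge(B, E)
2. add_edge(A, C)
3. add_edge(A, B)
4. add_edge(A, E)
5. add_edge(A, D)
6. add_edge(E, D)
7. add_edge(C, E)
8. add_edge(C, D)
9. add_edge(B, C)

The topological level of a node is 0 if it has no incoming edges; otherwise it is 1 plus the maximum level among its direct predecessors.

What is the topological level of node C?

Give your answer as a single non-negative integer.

Op 1: add_edge(B, E). Edges now: 1
Op 2: add_edge(A, C). Edges now: 2
Op 3: add_edge(A, B). Edges now: 3
Op 4: add_edge(A, E). Edges now: 4
Op 5: add_edge(A, D). Edges now: 5
Op 6: add_edge(E, D). Edges now: 6
Op 7: add_edge(C, E). Edges now: 7
Op 8: add_edge(C, D). Edges now: 8
Op 9: add_edge(B, C). Edges now: 9
Compute levels (Kahn BFS):
  sources (in-degree 0): A
  process A: level=0
    A->B: in-degree(B)=0, level(B)=1, enqueue
    A->C: in-degree(C)=1, level(C)>=1
    A->D: in-degree(D)=2, level(D)>=1
    A->E: in-degree(E)=2, level(E)>=1
  process B: level=1
    B->C: in-degree(C)=0, level(C)=2, enqueue
    B->E: in-degree(E)=1, level(E)>=2
  process C: level=2
    C->D: in-degree(D)=1, level(D)>=3
    C->E: in-degree(E)=0, level(E)=3, enqueue
  process E: level=3
    E->D: in-degree(D)=0, level(D)=4, enqueue
  process D: level=4
All levels: A:0, B:1, C:2, D:4, E:3
level(C) = 2

Answer: 2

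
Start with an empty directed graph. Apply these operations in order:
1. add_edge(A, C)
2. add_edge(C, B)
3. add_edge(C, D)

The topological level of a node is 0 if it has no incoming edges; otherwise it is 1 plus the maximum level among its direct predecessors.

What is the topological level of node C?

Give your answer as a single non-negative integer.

Op 1: add_edge(A, C). Edges now: 1
Op 2: add_edge(C, B). Edges now: 2
Op 3: add_edge(C, D). Edges now: 3
Compute levels (Kahn BFS):
  sources (in-degree 0): A
  process A: level=0
    A->C: in-degree(C)=0, level(C)=1, enqueue
  process C: level=1
    C->B: in-degree(B)=0, level(B)=2, enqueue
    C->D: in-degree(D)=0, level(D)=2, enqueue
  process B: level=2
  process D: level=2
All levels: A:0, B:2, C:1, D:2
level(C) = 1

Answer: 1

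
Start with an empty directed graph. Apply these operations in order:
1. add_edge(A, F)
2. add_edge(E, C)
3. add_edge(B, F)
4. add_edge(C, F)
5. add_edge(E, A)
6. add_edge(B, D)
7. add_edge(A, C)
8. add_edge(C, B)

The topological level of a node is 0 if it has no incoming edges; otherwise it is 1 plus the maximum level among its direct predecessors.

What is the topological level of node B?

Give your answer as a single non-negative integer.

Op 1: add_edge(A, F). Edges now: 1
Op 2: add_edge(E, C). Edges now: 2
Op 3: add_edge(B, F). Edges now: 3
Op 4: add_edge(C, F). Edges now: 4
Op 5: add_edge(E, A). Edges now: 5
Op 6: add_edge(B, D). Edges now: 6
Op 7: add_edge(A, C). Edges now: 7
Op 8: add_edge(C, B). Edges now: 8
Compute levels (Kahn BFS):
  sources (in-degree 0): E
  process E: level=0
    E->A: in-degree(A)=0, level(A)=1, enqueue
    E->C: in-degree(C)=1, level(C)>=1
  process A: level=1
    A->C: in-degree(C)=0, level(C)=2, enqueue
    A->F: in-degree(F)=2, level(F)>=2
  process C: level=2
    C->B: in-degree(B)=0, level(B)=3, enqueue
    C->F: in-degree(F)=1, level(F)>=3
  process B: level=3
    B->D: in-degree(D)=0, level(D)=4, enqueue
    B->F: in-degree(F)=0, level(F)=4, enqueue
  process D: level=4
  process F: level=4
All levels: A:1, B:3, C:2, D:4, E:0, F:4
level(B) = 3

Answer: 3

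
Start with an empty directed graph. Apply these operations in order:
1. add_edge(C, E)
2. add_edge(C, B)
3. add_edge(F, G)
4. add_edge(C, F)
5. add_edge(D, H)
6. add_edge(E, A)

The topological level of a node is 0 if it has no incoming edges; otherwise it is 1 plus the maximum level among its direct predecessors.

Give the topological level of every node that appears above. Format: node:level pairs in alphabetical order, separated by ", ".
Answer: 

Op 1: add_edge(C, E). Edges now: 1
Op 2: add_edge(C, B). Edges now: 2
Op 3: add_edge(F, G). Edges now: 3
Op 4: add_edge(C, F). Edges now: 4
Op 5: add_edge(D, H). Edges now: 5
Op 6: add_edge(E, A). Edges now: 6
Compute levels (Kahn BFS):
  sources (in-degree 0): C, D
  process C: level=0
    C->B: in-degree(B)=0, level(B)=1, enqueue
    C->E: in-degree(E)=0, level(E)=1, enqueue
    C->F: in-degree(F)=0, level(F)=1, enqueue
  process D: level=0
    D->H: in-degree(H)=0, level(H)=1, enqueue
  process B: level=1
  process E: level=1
    E->A: in-degree(A)=0, level(A)=2, enqueue
  process F: level=1
    F->G: in-degree(G)=0, level(G)=2, enqueue
  process H: level=1
  process A: level=2
  process G: level=2
All levels: A:2, B:1, C:0, D:0, E:1, F:1, G:2, H:1

Answer: A:2, B:1, C:0, D:0, E:1, F:1, G:2, H:1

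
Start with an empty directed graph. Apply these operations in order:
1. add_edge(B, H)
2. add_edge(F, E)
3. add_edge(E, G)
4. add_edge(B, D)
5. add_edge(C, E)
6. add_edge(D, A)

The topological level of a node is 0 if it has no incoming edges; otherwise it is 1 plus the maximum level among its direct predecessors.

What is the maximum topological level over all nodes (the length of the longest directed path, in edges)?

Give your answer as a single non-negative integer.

Answer: 2

Derivation:
Op 1: add_edge(B, H). Edges now: 1
Op 2: add_edge(F, E). Edges now: 2
Op 3: add_edge(E, G). Edges now: 3
Op 4: add_edge(B, D). Edges now: 4
Op 5: add_edge(C, E). Edges now: 5
Op 6: add_edge(D, A). Edges now: 6
Compute levels (Kahn BFS):
  sources (in-degree 0): B, C, F
  process B: level=0
    B->D: in-degree(D)=0, level(D)=1, enqueue
    B->H: in-degree(H)=0, level(H)=1, enqueue
  process C: level=0
    C->E: in-degree(E)=1, level(E)>=1
  process F: level=0
    F->E: in-degree(E)=0, level(E)=1, enqueue
  process D: level=1
    D->A: in-degree(A)=0, level(A)=2, enqueue
  process H: level=1
  process E: level=1
    E->G: in-degree(G)=0, level(G)=2, enqueue
  process A: level=2
  process G: level=2
All levels: A:2, B:0, C:0, D:1, E:1, F:0, G:2, H:1
max level = 2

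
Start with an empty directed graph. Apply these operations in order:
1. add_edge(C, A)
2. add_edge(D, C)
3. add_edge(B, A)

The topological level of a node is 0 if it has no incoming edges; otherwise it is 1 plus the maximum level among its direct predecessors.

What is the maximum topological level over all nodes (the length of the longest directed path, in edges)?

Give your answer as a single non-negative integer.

Op 1: add_edge(C, A). Edges now: 1
Op 2: add_edge(D, C). Edges now: 2
Op 3: add_edge(B, A). Edges now: 3
Compute levels (Kahn BFS):
  sources (in-degree 0): B, D
  process B: level=0
    B->A: in-degree(A)=1, level(A)>=1
  process D: level=0
    D->C: in-degree(C)=0, level(C)=1, enqueue
  process C: level=1
    C->A: in-degree(A)=0, level(A)=2, enqueue
  process A: level=2
All levels: A:2, B:0, C:1, D:0
max level = 2

Answer: 2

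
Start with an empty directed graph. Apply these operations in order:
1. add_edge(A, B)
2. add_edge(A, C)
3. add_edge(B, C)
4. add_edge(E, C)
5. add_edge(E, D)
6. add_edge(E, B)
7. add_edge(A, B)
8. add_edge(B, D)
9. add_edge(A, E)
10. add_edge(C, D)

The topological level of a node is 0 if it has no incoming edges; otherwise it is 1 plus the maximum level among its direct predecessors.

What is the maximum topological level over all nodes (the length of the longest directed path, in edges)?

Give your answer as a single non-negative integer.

Answer: 4

Derivation:
Op 1: add_edge(A, B). Edges now: 1
Op 2: add_edge(A, C). Edges now: 2
Op 3: add_edge(B, C). Edges now: 3
Op 4: add_edge(E, C). Edges now: 4
Op 5: add_edge(E, D). Edges now: 5
Op 6: add_edge(E, B). Edges now: 6
Op 7: add_edge(A, B) (duplicate, no change). Edges now: 6
Op 8: add_edge(B, D). Edges now: 7
Op 9: add_edge(A, E). Edges now: 8
Op 10: add_edge(C, D). Edges now: 9
Compute levels (Kahn BFS):
  sources (in-degree 0): A
  process A: level=0
    A->B: in-degree(B)=1, level(B)>=1
    A->C: in-degree(C)=2, level(C)>=1
    A->E: in-degree(E)=0, level(E)=1, enqueue
  process E: level=1
    E->B: in-degree(B)=0, level(B)=2, enqueue
    E->C: in-degree(C)=1, level(C)>=2
    E->D: in-degree(D)=2, level(D)>=2
  process B: level=2
    B->C: in-degree(C)=0, level(C)=3, enqueue
    B->D: in-degree(D)=1, level(D)>=3
  process C: level=3
    C->D: in-degree(D)=0, level(D)=4, enqueue
  process D: level=4
All levels: A:0, B:2, C:3, D:4, E:1
max level = 4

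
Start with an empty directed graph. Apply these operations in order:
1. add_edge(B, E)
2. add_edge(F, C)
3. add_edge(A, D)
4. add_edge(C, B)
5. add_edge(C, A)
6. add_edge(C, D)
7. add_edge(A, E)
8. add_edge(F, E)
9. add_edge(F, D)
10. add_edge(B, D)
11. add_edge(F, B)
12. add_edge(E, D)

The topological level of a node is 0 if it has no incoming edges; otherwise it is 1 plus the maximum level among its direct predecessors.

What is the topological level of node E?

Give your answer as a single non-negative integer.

Op 1: add_edge(B, E). Edges now: 1
Op 2: add_edge(F, C). Edges now: 2
Op 3: add_edge(A, D). Edges now: 3
Op 4: add_edge(C, B). Edges now: 4
Op 5: add_edge(C, A). Edges now: 5
Op 6: add_edge(C, D). Edges now: 6
Op 7: add_edge(A, E). Edges now: 7
Op 8: add_edge(F, E). Edges now: 8
Op 9: add_edge(F, D). Edges now: 9
Op 10: add_edge(B, D). Edges now: 10
Op 11: add_edge(F, B). Edges now: 11
Op 12: add_edge(E, D). Edges now: 12
Compute levels (Kahn BFS):
  sources (in-degree 0): F
  process F: level=0
    F->B: in-degree(B)=1, level(B)>=1
    F->C: in-degree(C)=0, level(C)=1, enqueue
    F->D: in-degree(D)=4, level(D)>=1
    F->E: in-degree(E)=2, level(E)>=1
  process C: level=1
    C->A: in-degree(A)=0, level(A)=2, enqueue
    C->B: in-degree(B)=0, level(B)=2, enqueue
    C->D: in-degree(D)=3, level(D)>=2
  process A: level=2
    A->D: in-degree(D)=2, level(D)>=3
    A->E: in-degree(E)=1, level(E)>=3
  process B: level=2
    B->D: in-degree(D)=1, level(D)>=3
    B->E: in-degree(E)=0, level(E)=3, enqueue
  process E: level=3
    E->D: in-degree(D)=0, level(D)=4, enqueue
  process D: level=4
All levels: A:2, B:2, C:1, D:4, E:3, F:0
level(E) = 3

Answer: 3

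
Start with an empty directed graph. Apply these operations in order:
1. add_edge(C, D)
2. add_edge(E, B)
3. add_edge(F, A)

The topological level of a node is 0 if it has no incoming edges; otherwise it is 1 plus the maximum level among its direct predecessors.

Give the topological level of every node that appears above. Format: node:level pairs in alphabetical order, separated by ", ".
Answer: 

Answer: A:1, B:1, C:0, D:1, E:0, F:0

Derivation:
Op 1: add_edge(C, D). Edges now: 1
Op 2: add_edge(E, B). Edges now: 2
Op 3: add_edge(F, A). Edges now: 3
Compute levels (Kahn BFS):
  sources (in-degree 0): C, E, F
  process C: level=0
    C->D: in-degree(D)=0, level(D)=1, enqueue
  process E: level=0
    E->B: in-degree(B)=0, level(B)=1, enqueue
  process F: level=0
    F->A: in-degree(A)=0, level(A)=1, enqueue
  process D: level=1
  process B: level=1
  process A: level=1
All levels: A:1, B:1, C:0, D:1, E:0, F:0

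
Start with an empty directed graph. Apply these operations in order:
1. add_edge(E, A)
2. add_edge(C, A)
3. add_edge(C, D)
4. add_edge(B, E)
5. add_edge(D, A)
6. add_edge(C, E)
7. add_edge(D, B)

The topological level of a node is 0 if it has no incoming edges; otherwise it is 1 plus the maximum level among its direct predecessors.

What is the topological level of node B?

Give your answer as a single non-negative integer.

Op 1: add_edge(E, A). Edges now: 1
Op 2: add_edge(C, A). Edges now: 2
Op 3: add_edge(C, D). Edges now: 3
Op 4: add_edge(B, E). Edges now: 4
Op 5: add_edge(D, A). Edges now: 5
Op 6: add_edge(C, E). Edges now: 6
Op 7: add_edge(D, B). Edges now: 7
Compute levels (Kahn BFS):
  sources (in-degree 0): C
  process C: level=0
    C->A: in-degree(A)=2, level(A)>=1
    C->D: in-degree(D)=0, level(D)=1, enqueue
    C->E: in-degree(E)=1, level(E)>=1
  process D: level=1
    D->A: in-degree(A)=1, level(A)>=2
    D->B: in-degree(B)=0, level(B)=2, enqueue
  process B: level=2
    B->E: in-degree(E)=0, level(E)=3, enqueue
  process E: level=3
    E->A: in-degree(A)=0, level(A)=4, enqueue
  process A: level=4
All levels: A:4, B:2, C:0, D:1, E:3
level(B) = 2

Answer: 2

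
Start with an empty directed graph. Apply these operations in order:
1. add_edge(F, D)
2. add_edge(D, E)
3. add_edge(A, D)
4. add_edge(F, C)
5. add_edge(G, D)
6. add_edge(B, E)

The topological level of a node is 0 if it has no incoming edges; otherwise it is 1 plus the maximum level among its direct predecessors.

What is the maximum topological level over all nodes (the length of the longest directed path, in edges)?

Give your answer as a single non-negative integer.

Op 1: add_edge(F, D). Edges now: 1
Op 2: add_edge(D, E). Edges now: 2
Op 3: add_edge(A, D). Edges now: 3
Op 4: add_edge(F, C). Edges now: 4
Op 5: add_edge(G, D). Edges now: 5
Op 6: add_edge(B, E). Edges now: 6
Compute levels (Kahn BFS):
  sources (in-degree 0): A, B, F, G
  process A: level=0
    A->D: in-degree(D)=2, level(D)>=1
  process B: level=0
    B->E: in-degree(E)=1, level(E)>=1
  process F: level=0
    F->C: in-degree(C)=0, level(C)=1, enqueue
    F->D: in-degree(D)=1, level(D)>=1
  process G: level=0
    G->D: in-degree(D)=0, level(D)=1, enqueue
  process C: level=1
  process D: level=1
    D->E: in-degree(E)=0, level(E)=2, enqueue
  process E: level=2
All levels: A:0, B:0, C:1, D:1, E:2, F:0, G:0
max level = 2

Answer: 2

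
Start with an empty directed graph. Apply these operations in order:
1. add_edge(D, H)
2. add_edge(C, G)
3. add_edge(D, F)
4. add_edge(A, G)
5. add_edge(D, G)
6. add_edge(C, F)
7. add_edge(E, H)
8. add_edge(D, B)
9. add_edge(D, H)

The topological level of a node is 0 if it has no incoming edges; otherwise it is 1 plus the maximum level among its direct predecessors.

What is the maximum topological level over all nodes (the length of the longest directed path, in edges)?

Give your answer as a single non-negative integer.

Op 1: add_edge(D, H). Edges now: 1
Op 2: add_edge(C, G). Edges now: 2
Op 3: add_edge(D, F). Edges now: 3
Op 4: add_edge(A, G). Edges now: 4
Op 5: add_edge(D, G). Edges now: 5
Op 6: add_edge(C, F). Edges now: 6
Op 7: add_edge(E, H). Edges now: 7
Op 8: add_edge(D, B). Edges now: 8
Op 9: add_edge(D, H) (duplicate, no change). Edges now: 8
Compute levels (Kahn BFS):
  sources (in-degree 0): A, C, D, E
  process A: level=0
    A->G: in-degree(G)=2, level(G)>=1
  process C: level=0
    C->F: in-degree(F)=1, level(F)>=1
    C->G: in-degree(G)=1, level(G)>=1
  process D: level=0
    D->B: in-degree(B)=0, level(B)=1, enqueue
    D->F: in-degree(F)=0, level(F)=1, enqueue
    D->G: in-degree(G)=0, level(G)=1, enqueue
    D->H: in-degree(H)=1, level(H)>=1
  process E: level=0
    E->H: in-degree(H)=0, level(H)=1, enqueue
  process B: level=1
  process F: level=1
  process G: level=1
  process H: level=1
All levels: A:0, B:1, C:0, D:0, E:0, F:1, G:1, H:1
max level = 1

Answer: 1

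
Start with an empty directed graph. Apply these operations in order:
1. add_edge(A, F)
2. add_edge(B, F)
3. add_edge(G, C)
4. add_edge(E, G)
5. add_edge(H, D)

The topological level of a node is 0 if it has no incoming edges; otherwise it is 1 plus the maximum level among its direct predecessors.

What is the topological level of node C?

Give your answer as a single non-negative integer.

Op 1: add_edge(A, F). Edges now: 1
Op 2: add_edge(B, F). Edges now: 2
Op 3: add_edge(G, C). Edges now: 3
Op 4: add_edge(E, G). Edges now: 4
Op 5: add_edge(H, D). Edges now: 5
Compute levels (Kahn BFS):
  sources (in-degree 0): A, B, E, H
  process A: level=0
    A->F: in-degree(F)=1, level(F)>=1
  process B: level=0
    B->F: in-degree(F)=0, level(F)=1, enqueue
  process E: level=0
    E->G: in-degree(G)=0, level(G)=1, enqueue
  process H: level=0
    H->D: in-degree(D)=0, level(D)=1, enqueue
  process F: level=1
  process G: level=1
    G->C: in-degree(C)=0, level(C)=2, enqueue
  process D: level=1
  process C: level=2
All levels: A:0, B:0, C:2, D:1, E:0, F:1, G:1, H:0
level(C) = 2

Answer: 2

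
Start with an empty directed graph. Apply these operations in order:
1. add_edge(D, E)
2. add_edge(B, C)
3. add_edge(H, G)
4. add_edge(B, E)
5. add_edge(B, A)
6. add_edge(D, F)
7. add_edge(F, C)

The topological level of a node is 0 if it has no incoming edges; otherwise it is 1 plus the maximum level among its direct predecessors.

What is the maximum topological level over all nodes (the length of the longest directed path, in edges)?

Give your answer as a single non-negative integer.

Answer: 2

Derivation:
Op 1: add_edge(D, E). Edges now: 1
Op 2: add_edge(B, C). Edges now: 2
Op 3: add_edge(H, G). Edges now: 3
Op 4: add_edge(B, E). Edges now: 4
Op 5: add_edge(B, A). Edges now: 5
Op 6: add_edge(D, F). Edges now: 6
Op 7: add_edge(F, C). Edges now: 7
Compute levels (Kahn BFS):
  sources (in-degree 0): B, D, H
  process B: level=0
    B->A: in-degree(A)=0, level(A)=1, enqueue
    B->C: in-degree(C)=1, level(C)>=1
    B->E: in-degree(E)=1, level(E)>=1
  process D: level=0
    D->E: in-degree(E)=0, level(E)=1, enqueue
    D->F: in-degree(F)=0, level(F)=1, enqueue
  process H: level=0
    H->G: in-degree(G)=0, level(G)=1, enqueue
  process A: level=1
  process E: level=1
  process F: level=1
    F->C: in-degree(C)=0, level(C)=2, enqueue
  process G: level=1
  process C: level=2
All levels: A:1, B:0, C:2, D:0, E:1, F:1, G:1, H:0
max level = 2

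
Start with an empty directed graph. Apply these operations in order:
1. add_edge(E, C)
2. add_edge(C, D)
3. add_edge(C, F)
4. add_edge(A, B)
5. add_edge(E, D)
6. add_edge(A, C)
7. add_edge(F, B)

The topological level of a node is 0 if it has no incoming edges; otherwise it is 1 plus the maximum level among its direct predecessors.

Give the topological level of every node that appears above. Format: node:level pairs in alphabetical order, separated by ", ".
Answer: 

Answer: A:0, B:3, C:1, D:2, E:0, F:2

Derivation:
Op 1: add_edge(E, C). Edges now: 1
Op 2: add_edge(C, D). Edges now: 2
Op 3: add_edge(C, F). Edges now: 3
Op 4: add_edge(A, B). Edges now: 4
Op 5: add_edge(E, D). Edges now: 5
Op 6: add_edge(A, C). Edges now: 6
Op 7: add_edge(F, B). Edges now: 7
Compute levels (Kahn BFS):
  sources (in-degree 0): A, E
  process A: level=0
    A->B: in-degree(B)=1, level(B)>=1
    A->C: in-degree(C)=1, level(C)>=1
  process E: level=0
    E->C: in-degree(C)=0, level(C)=1, enqueue
    E->D: in-degree(D)=1, level(D)>=1
  process C: level=1
    C->D: in-degree(D)=0, level(D)=2, enqueue
    C->F: in-degree(F)=0, level(F)=2, enqueue
  process D: level=2
  process F: level=2
    F->B: in-degree(B)=0, level(B)=3, enqueue
  process B: level=3
All levels: A:0, B:3, C:1, D:2, E:0, F:2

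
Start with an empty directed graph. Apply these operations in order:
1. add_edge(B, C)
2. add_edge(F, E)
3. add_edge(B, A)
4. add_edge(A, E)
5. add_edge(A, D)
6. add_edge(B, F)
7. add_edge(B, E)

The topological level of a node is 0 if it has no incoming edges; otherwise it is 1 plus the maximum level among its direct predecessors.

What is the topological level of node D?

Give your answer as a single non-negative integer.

Answer: 2

Derivation:
Op 1: add_edge(B, C). Edges now: 1
Op 2: add_edge(F, E). Edges now: 2
Op 3: add_edge(B, A). Edges now: 3
Op 4: add_edge(A, E). Edges now: 4
Op 5: add_edge(A, D). Edges now: 5
Op 6: add_edge(B, F). Edges now: 6
Op 7: add_edge(B, E). Edges now: 7
Compute levels (Kahn BFS):
  sources (in-degree 0): B
  process B: level=0
    B->A: in-degree(A)=0, level(A)=1, enqueue
    B->C: in-degree(C)=0, level(C)=1, enqueue
    B->E: in-degree(E)=2, level(E)>=1
    B->F: in-degree(F)=0, level(F)=1, enqueue
  process A: level=1
    A->D: in-degree(D)=0, level(D)=2, enqueue
    A->E: in-degree(E)=1, level(E)>=2
  process C: level=1
  process F: level=1
    F->E: in-degree(E)=0, level(E)=2, enqueue
  process D: level=2
  process E: level=2
All levels: A:1, B:0, C:1, D:2, E:2, F:1
level(D) = 2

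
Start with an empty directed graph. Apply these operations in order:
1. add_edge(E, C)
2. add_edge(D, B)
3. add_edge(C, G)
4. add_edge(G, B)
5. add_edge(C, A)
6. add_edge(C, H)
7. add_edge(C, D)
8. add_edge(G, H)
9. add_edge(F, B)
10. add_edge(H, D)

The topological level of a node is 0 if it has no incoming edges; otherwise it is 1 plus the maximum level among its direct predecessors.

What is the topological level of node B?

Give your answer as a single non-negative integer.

Answer: 5

Derivation:
Op 1: add_edge(E, C). Edges now: 1
Op 2: add_edge(D, B). Edges now: 2
Op 3: add_edge(C, G). Edges now: 3
Op 4: add_edge(G, B). Edges now: 4
Op 5: add_edge(C, A). Edges now: 5
Op 6: add_edge(C, H). Edges now: 6
Op 7: add_edge(C, D). Edges now: 7
Op 8: add_edge(G, H). Edges now: 8
Op 9: add_edge(F, B). Edges now: 9
Op 10: add_edge(H, D). Edges now: 10
Compute levels (Kahn BFS):
  sources (in-degree 0): E, F
  process E: level=0
    E->C: in-degree(C)=0, level(C)=1, enqueue
  process F: level=0
    F->B: in-degree(B)=2, level(B)>=1
  process C: level=1
    C->A: in-degree(A)=0, level(A)=2, enqueue
    C->D: in-degree(D)=1, level(D)>=2
    C->G: in-degree(G)=0, level(G)=2, enqueue
    C->H: in-degree(H)=1, level(H)>=2
  process A: level=2
  process G: level=2
    G->B: in-degree(B)=1, level(B)>=3
    G->H: in-degree(H)=0, level(H)=3, enqueue
  process H: level=3
    H->D: in-degree(D)=0, level(D)=4, enqueue
  process D: level=4
    D->B: in-degree(B)=0, level(B)=5, enqueue
  process B: level=5
All levels: A:2, B:5, C:1, D:4, E:0, F:0, G:2, H:3
level(B) = 5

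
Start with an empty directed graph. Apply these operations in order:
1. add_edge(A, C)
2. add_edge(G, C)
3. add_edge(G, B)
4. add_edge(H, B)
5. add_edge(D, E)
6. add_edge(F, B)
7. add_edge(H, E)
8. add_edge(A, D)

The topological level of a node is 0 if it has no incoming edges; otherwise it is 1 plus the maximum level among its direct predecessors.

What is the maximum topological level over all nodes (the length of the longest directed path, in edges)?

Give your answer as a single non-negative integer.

Op 1: add_edge(A, C). Edges now: 1
Op 2: add_edge(G, C). Edges now: 2
Op 3: add_edge(G, B). Edges now: 3
Op 4: add_edge(H, B). Edges now: 4
Op 5: add_edge(D, E). Edges now: 5
Op 6: add_edge(F, B). Edges now: 6
Op 7: add_edge(H, E). Edges now: 7
Op 8: add_edge(A, D). Edges now: 8
Compute levels (Kahn BFS):
  sources (in-degree 0): A, F, G, H
  process A: level=0
    A->C: in-degree(C)=1, level(C)>=1
    A->D: in-degree(D)=0, level(D)=1, enqueue
  process F: level=0
    F->B: in-degree(B)=2, level(B)>=1
  process G: level=0
    G->B: in-degree(B)=1, level(B)>=1
    G->C: in-degree(C)=0, level(C)=1, enqueue
  process H: level=0
    H->B: in-degree(B)=0, level(B)=1, enqueue
    H->E: in-degree(E)=1, level(E)>=1
  process D: level=1
    D->E: in-degree(E)=0, level(E)=2, enqueue
  process C: level=1
  process B: level=1
  process E: level=2
All levels: A:0, B:1, C:1, D:1, E:2, F:0, G:0, H:0
max level = 2

Answer: 2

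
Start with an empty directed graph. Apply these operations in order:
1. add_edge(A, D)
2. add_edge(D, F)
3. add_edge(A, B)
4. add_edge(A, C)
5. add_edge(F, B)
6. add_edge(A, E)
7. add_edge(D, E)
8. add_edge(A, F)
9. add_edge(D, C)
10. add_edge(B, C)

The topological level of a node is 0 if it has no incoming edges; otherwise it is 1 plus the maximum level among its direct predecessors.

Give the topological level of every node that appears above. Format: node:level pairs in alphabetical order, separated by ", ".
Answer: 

Answer: A:0, B:3, C:4, D:1, E:2, F:2

Derivation:
Op 1: add_edge(A, D). Edges now: 1
Op 2: add_edge(D, F). Edges now: 2
Op 3: add_edge(A, B). Edges now: 3
Op 4: add_edge(A, C). Edges now: 4
Op 5: add_edge(F, B). Edges now: 5
Op 6: add_edge(A, E). Edges now: 6
Op 7: add_edge(D, E). Edges now: 7
Op 8: add_edge(A, F). Edges now: 8
Op 9: add_edge(D, C). Edges now: 9
Op 10: add_edge(B, C). Edges now: 10
Compute levels (Kahn BFS):
  sources (in-degree 0): A
  process A: level=0
    A->B: in-degree(B)=1, level(B)>=1
    A->C: in-degree(C)=2, level(C)>=1
    A->D: in-degree(D)=0, level(D)=1, enqueue
    A->E: in-degree(E)=1, level(E)>=1
    A->F: in-degree(F)=1, level(F)>=1
  process D: level=1
    D->C: in-degree(C)=1, level(C)>=2
    D->E: in-degree(E)=0, level(E)=2, enqueue
    D->F: in-degree(F)=0, level(F)=2, enqueue
  process E: level=2
  process F: level=2
    F->B: in-degree(B)=0, level(B)=3, enqueue
  process B: level=3
    B->C: in-degree(C)=0, level(C)=4, enqueue
  process C: level=4
All levels: A:0, B:3, C:4, D:1, E:2, F:2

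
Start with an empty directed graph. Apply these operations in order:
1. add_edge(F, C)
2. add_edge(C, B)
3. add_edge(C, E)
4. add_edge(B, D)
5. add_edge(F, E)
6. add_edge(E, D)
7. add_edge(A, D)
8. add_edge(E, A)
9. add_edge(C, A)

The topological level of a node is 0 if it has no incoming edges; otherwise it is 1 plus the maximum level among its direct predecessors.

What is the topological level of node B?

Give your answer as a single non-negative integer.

Op 1: add_edge(F, C). Edges now: 1
Op 2: add_edge(C, B). Edges now: 2
Op 3: add_edge(C, E). Edges now: 3
Op 4: add_edge(B, D). Edges now: 4
Op 5: add_edge(F, E). Edges now: 5
Op 6: add_edge(E, D). Edges now: 6
Op 7: add_edge(A, D). Edges now: 7
Op 8: add_edge(E, A). Edges now: 8
Op 9: add_edge(C, A). Edges now: 9
Compute levels (Kahn BFS):
  sources (in-degree 0): F
  process F: level=0
    F->C: in-degree(C)=0, level(C)=1, enqueue
    F->E: in-degree(E)=1, level(E)>=1
  process C: level=1
    C->A: in-degree(A)=1, level(A)>=2
    C->B: in-degree(B)=0, level(B)=2, enqueue
    C->E: in-degree(E)=0, level(E)=2, enqueue
  process B: level=2
    B->D: in-degree(D)=2, level(D)>=3
  process E: level=2
    E->A: in-degree(A)=0, level(A)=3, enqueue
    E->D: in-degree(D)=1, level(D)>=3
  process A: level=3
    A->D: in-degree(D)=0, level(D)=4, enqueue
  process D: level=4
All levels: A:3, B:2, C:1, D:4, E:2, F:0
level(B) = 2

Answer: 2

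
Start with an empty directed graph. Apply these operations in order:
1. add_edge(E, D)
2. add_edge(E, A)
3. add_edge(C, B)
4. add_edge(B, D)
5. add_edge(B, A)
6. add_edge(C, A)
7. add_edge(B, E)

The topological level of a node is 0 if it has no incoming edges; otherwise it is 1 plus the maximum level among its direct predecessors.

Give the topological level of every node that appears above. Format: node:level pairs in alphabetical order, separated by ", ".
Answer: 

Answer: A:3, B:1, C:0, D:3, E:2

Derivation:
Op 1: add_edge(E, D). Edges now: 1
Op 2: add_edge(E, A). Edges now: 2
Op 3: add_edge(C, B). Edges now: 3
Op 4: add_edge(B, D). Edges now: 4
Op 5: add_edge(B, A). Edges now: 5
Op 6: add_edge(C, A). Edges now: 6
Op 7: add_edge(B, E). Edges now: 7
Compute levels (Kahn BFS):
  sources (in-degree 0): C
  process C: level=0
    C->A: in-degree(A)=2, level(A)>=1
    C->B: in-degree(B)=0, level(B)=1, enqueue
  process B: level=1
    B->A: in-degree(A)=1, level(A)>=2
    B->D: in-degree(D)=1, level(D)>=2
    B->E: in-degree(E)=0, level(E)=2, enqueue
  process E: level=2
    E->A: in-degree(A)=0, level(A)=3, enqueue
    E->D: in-degree(D)=0, level(D)=3, enqueue
  process A: level=3
  process D: level=3
All levels: A:3, B:1, C:0, D:3, E:2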